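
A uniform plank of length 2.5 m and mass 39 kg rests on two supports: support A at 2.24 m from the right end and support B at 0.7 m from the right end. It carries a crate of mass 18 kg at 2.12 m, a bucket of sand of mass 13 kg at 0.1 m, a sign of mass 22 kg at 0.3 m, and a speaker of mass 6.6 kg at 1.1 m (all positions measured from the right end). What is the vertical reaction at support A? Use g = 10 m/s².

R_A ≈ 215 N

Choose support B as the axis so its reaction then has zero moment arm.
Beam weight: 39 × 10 = 390 N down at 1.25 m → arm 0.55 m, τ = 390 × 0.55 = 214.5 N·m counterclockwise.
Crate: 18 × 10 = 180 N down at 2.12 m → arm 1.42 m, τ = 180 × 1.42 = 255.6 N·m counterclockwise.
Bucket of sand: 13 × 10 = 130 N down at 0.1 m → arm 0.6 m, τ = 130 × 0.6 = 78 N·m clockwise.
Sign: 22 × 10 = 220 N down at 0.3 m → arm 0.4 m, τ = 220 × 0.4 = 88 N·m clockwise.
Speaker: 6.6 × 10 = 66 N down at 1.1 m → arm 0.4 m, τ = 66 × 0.4 = 26.4 N·m counterclockwise.
Net load moment about support B = 330.5 N·m counterclockwise.
Reaction R at support A is upward at 2.24 m, arm 1.54 m → moment R × 1.54 clockwise.
Στ = 0 ⇒ R × 1.54 = 330.5 ⇒ R = 215 N.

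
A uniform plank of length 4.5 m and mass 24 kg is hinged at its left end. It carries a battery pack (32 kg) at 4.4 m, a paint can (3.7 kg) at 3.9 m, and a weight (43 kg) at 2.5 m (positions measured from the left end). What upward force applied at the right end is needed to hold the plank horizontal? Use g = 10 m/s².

F ≈ 704 N

Choose the left end as the axis so the unknown pivot reaction has zero arm there.
Beam weight: 24 × 10 = 240 N down at 2.25 m → arm 2.25 m, τ = 240 × 2.25 = 540 N·m clockwise.
Battery pack: 32 × 10 = 320 N down at 4.4 m → arm 4.4 m, τ = 320 × 4.4 = 1408 N·m clockwise.
Paint can: 3.7 × 10 = 37 N down at 3.9 m → arm 3.9 m, τ = 37 × 3.9 = 144.3 N·m clockwise.
Weight: 43 × 10 = 430 N down at 2.5 m → arm 2.5 m, τ = 430 × 2.5 = 1075 N·m clockwise.
Net moment of the loads = 3167 N·m clockwise.
The upward force F acts at the right end, arm 4.5 m, giving F × 4.5 counterclockwise.
Στ = 0 ⇒ F × 4.5 = 3167 ⇒ F = 3167 / 4.5 = 704 N.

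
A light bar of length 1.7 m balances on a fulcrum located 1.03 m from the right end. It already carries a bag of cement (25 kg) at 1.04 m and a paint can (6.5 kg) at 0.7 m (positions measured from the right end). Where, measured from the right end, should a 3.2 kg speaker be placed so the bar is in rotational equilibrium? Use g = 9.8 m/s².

x ≈ 1.62 m from the right end

Take moments about the fulcrum (at 1.03 m from the right end).
Bag of cement: 25 × 9.8 = 245 N down at 1.04 m → arm 0.01 m, τ = 245 × 0.01 = 2.45 N·m counterclockwise.
Paint can: 6.5 × 9.8 = 63.7 N down at 0.7 m → arm 0.33 m, τ = 63.7 × 0.33 = 21.02 N·m clockwise.
Net moment of existing loads = 18.57 N·m clockwise.
The speaker weighs 3.2 × 9.8 = 31.36 N and must supply an equal counterclockwise moment, so its lever arm about the fulcrum is 18.57 / 31.36 = 0.592 m.
That puts it at 1.03 + 0.592 = 1.62 m from the right end.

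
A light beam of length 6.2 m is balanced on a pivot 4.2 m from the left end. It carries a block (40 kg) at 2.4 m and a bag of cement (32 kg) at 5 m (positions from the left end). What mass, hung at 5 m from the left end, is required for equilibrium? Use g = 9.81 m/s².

m ≈ 58 kg

Choose the pivot (at 4.2 m from the left end) as the axis so the support reaction has zero arm there.
Block: 40 × 9.81 = 392.4 N down at 2.4 m → arm 1.8 m, τ = 392.4 × 1.8 = 706.3 N·m counterclockwise.
Bag of cement: 32 × 9.81 = 313.9 N down at 5 m → arm 0.8 m, τ = 313.9 × 0.8 = 251.1 N·m clockwise.
Net moment of known loads = 455.2 N·m counterclockwise.
An unknown mass m at 5 m has arm 0.8 m; its moment is m·g·0.8 clockwise.
Setting net torque to zero: m × 9.81 × 0.8 = 455.2 → m = 455.2 / (9.81 × 0.8) = 58 kg.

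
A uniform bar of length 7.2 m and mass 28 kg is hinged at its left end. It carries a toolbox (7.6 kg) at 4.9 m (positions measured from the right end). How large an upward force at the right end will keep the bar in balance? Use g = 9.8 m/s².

F ≈ 161 N

Choose the left end as the axis so the unknown pivot reaction has zero arm there.
Beam weight: 28 × 9.8 = 274.4 N down at 3.6 m → arm 3.6 m, τ = 274.4 × 3.6 = 987.8 N·m clockwise.
Toolbox: 7.6 × 9.8 = 74.48 N down at 4.9 m → arm 2.3 m, τ = 74.48 × 2.3 = 171.3 N·m clockwise.
Net moment of the loads = 1159 N·m clockwise.
The upward force F acts at the right end, arm 7.2 m, giving F × 7.2 counterclockwise.
Balancing moments: F × 7.2 = 1159, giving F = 1159 / 7.2 = 161 N.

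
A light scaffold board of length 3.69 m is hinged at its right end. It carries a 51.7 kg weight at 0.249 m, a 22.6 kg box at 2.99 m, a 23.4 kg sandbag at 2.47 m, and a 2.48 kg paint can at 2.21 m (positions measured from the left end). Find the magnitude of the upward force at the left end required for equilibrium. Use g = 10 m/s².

Choose the right end as the axis so the unknown pivot reaction has zero arm there.
Weight: 51.7 × 10 = 517 N down at 0.249 m → arm 3.441 m, τ = 517 × 3.441 = 1779 N·m counterclockwise.
Box: 22.6 × 10 = 226 N down at 2.99 m → arm 0.7 m, τ = 226 × 0.7 = 158.2 N·m counterclockwise.
Sandbag: 23.4 × 10 = 234 N down at 2.47 m → arm 1.22 m, τ = 234 × 1.22 = 285.5 N·m counterclockwise.
Paint can: 2.48 × 10 = 24.8 N down at 2.21 m → arm 1.48 m, τ = 24.8 × 1.48 = 36.7 N·m counterclockwise.
Net moment of the loads = 2259 N·m counterclockwise.
The upward force F acts at the left end, arm 3.69 m, giving F × 3.69 clockwise.
Balancing moments: F × 3.69 = 2259, giving F = 2259 / 3.69 = 612 N.

F ≈ 612 N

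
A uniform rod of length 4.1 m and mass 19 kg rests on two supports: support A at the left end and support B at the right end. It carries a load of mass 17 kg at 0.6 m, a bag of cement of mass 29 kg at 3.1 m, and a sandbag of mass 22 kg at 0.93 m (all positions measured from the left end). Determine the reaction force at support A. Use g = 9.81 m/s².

About support B:
Beam weight: 19 × 9.81 = 186.4 N down at 2.05 m → arm 2.05 m, τ = 186.4 × 2.05 = 382.1 N·m counterclockwise.
Load: 17 × 9.81 = 166.8 N down at 0.6 m → arm 3.5 m, τ = 166.8 × 3.5 = 583.8 N·m counterclockwise.
Bag of cement: 29 × 9.81 = 284.5 N down at 3.1 m → arm 1 m, τ = 284.5 × 1 = 284.5 N·m counterclockwise.
Sandbag: 22 × 9.81 = 215.8 N down at 0.93 m → arm 3.17 m, τ = 215.8 × 3.17 = 684.1 N·m counterclockwise.
Net load moment about support B = 1934 N·m counterclockwise.
Reaction R at support A is upward at 0 m, arm 4.1 m → moment R × 4.1 clockwise.
Setting net torque to zero: R × 4.1 = 1934 → R = 472 N.

R_A ≈ 472 N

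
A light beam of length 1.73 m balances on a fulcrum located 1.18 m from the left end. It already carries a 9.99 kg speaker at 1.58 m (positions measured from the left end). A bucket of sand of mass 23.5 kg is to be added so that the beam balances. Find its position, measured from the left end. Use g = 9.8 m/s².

About the fulcrum (at 1.18 m from the left end):
Speaker: 9.99 × 9.8 = 97.9 N down at 1.58 m → arm 0.4 m, τ = 97.9 × 0.4 = 39.16 N·m clockwise.
Net moment of existing loads = 39.16 N·m clockwise.
The bucket of sand weighs 23.5 × 9.8 = 230.3 N and must supply an equal counterclockwise moment, so its lever arm about the fulcrum is 39.16 / 230.3 = 0.17 m.
That puts it at 1.18 − 0.17 = 1.01 m from the left end.

x ≈ 1.01 m from the left end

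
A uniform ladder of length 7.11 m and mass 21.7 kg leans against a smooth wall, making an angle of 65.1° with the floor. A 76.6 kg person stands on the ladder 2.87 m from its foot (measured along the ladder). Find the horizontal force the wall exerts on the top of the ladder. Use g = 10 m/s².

Taking torques about the foot of the ladder:
Ladder weight 21.7×10 = 217 N acts at 3.555 m along the ladder; its horizontal arm is 3.555·cos65.1° = 1.497 m → τ = 324.8 N·m clockwise.
Person: 76.6×10 = 766 N at 2.87 m → arm 1.208 m → τ = 925.3 N·m clockwise.
Wall normal N acts horizontally at the top; its moment arm is the height L sinθ = 7.11·sin65.1° = 6.449 m, counterclockwise.
Setting net torque to zero: N × 6.449 = 1250 → N = 194 N.

N_wall ≈ 194 N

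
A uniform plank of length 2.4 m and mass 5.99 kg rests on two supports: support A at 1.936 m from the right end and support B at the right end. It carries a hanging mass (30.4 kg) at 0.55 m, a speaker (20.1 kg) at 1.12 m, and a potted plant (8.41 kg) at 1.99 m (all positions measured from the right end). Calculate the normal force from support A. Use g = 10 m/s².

Taking torques about support B:
Beam weight: 5.99 × 10 = 59.9 N down at 1.2 m → arm 1.2 m, τ = 59.9 × 1.2 = 71.88 N·m counterclockwise.
Hanging mass: 30.4 × 10 = 304 N down at 0.55 m → arm 0.55 m, τ = 304 × 0.55 = 167.2 N·m counterclockwise.
Speaker: 20.1 × 10 = 201 N down at 1.12 m → arm 1.12 m, τ = 201 × 1.12 = 225.1 N·m counterclockwise.
Potted plant: 8.41 × 10 = 84.1 N down at 1.99 m → arm 1.99 m, τ = 84.1 × 1.99 = 167.4 N·m counterclockwise.
Net load moment about support B = 631.6 N·m counterclockwise.
Reaction R at support A is upward at 1.936 m, arm 1.936 m → moment R × 1.936 clockwise.
For rotational equilibrium, R × 1.936 = 631.6, so R = 326 N.

R_A ≈ 326 N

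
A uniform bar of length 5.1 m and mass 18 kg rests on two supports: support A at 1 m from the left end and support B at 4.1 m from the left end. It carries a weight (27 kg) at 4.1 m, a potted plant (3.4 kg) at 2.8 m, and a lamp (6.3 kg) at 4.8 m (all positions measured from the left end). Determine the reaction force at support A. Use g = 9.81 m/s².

R_A ≈ 88.3 N

Taking torques about support B:
Beam weight: 18 × 9.81 = 176.6 N down at 2.55 m → arm 1.55 m, τ = 176.6 × 1.55 = 273.7 N·m counterclockwise.
Weight: acts at the support B, moment arm 0 → no torque.
Potted plant: 3.4 × 9.81 = 33.35 N down at 2.8 m → arm 1.3 m, τ = 33.35 × 1.3 = 43.36 N·m counterclockwise.
Lamp: 6.3 × 9.81 = 61.8 N down at 4.8 m → arm 0.7 m, τ = 61.8 × 0.7 = 43.26 N·m clockwise.
Net load moment about support B = 273.8 N·m counterclockwise.
Reaction R at support A is upward at 1 m, arm 3.1 m → moment R × 3.1 clockwise.
For rotational equilibrium, R × 3.1 = 273.8, so R = 88.3 N.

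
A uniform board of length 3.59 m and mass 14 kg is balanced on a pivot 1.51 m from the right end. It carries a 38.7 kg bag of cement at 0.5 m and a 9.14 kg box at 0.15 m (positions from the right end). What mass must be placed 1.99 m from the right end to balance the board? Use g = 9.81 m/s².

Sum moments about the pivot (at 1.51 m from the right end) (the support reaction has zero arm there).
Beam weight: 14 × 9.81 = 137.3 N down at 1.795 m → arm 0.285 m, τ = 137.3 × 0.285 = 39.13 N·m counterclockwise.
Bag of cement: 38.7 × 9.81 = 379.6 N down at 0.5 m → arm 1.01 m, τ = 379.6 × 1.01 = 383.4 N·m clockwise.
Box: 9.14 × 9.81 = 89.66 N down at 0.15 m → arm 1.36 m, τ = 89.66 × 1.36 = 121.9 N·m clockwise.
Net moment of known loads = 466.2 N·m clockwise.
An unknown mass m at 1.99 m has arm 0.48 m; its moment is m·g·0.48 counterclockwise.
For rotational equilibrium, m × 9.81 × 0.48 = 466.2, so m = 466.2 / (9.81 × 0.48) = 99 kg.

m ≈ 99 kg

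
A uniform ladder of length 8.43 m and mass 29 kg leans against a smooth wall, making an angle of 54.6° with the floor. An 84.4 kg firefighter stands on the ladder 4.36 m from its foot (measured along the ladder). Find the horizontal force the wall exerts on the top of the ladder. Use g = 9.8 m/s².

N_wall ≈ 405 N

Choose the foot of the ladder as the axis so the floor normal and friction both act there and drop out.
Ladder weight 29×9.8 = 284.2 N acts at 4.215 m along the ladder; its horizontal arm is 4.215·cos54.6° = 2.442 m → τ = 694 N·m clockwise.
Firefighter: 84.4×9.8 = 827.1 N at 4.36 m → arm 2.526 m → τ = 2089 N·m clockwise.
Wall normal N acts horizontally at the top; its moment arm is the height L sinθ = 8.43·sin54.6° = 6.872 m, counterclockwise.
For rotational equilibrium, N × 6.872 = 2783, so N = 405 N.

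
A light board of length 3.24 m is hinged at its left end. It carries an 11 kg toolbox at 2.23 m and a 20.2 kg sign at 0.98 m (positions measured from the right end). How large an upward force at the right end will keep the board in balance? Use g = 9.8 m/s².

F ≈ 172 N

About the left end:
Toolbox: 11 × 9.8 = 107.8 N down at 2.23 m → arm 1.01 m, τ = 107.8 × 1.01 = 108.9 N·m clockwise.
Sign: 20.2 × 9.8 = 198 N down at 0.98 m → arm 2.26 m, τ = 198 × 2.26 = 447.5 N·m clockwise.
Net moment of the loads = 556.4 N·m clockwise.
The upward force F acts at the right end, arm 3.24 m, giving F × 3.24 counterclockwise.
Στ = 0 ⇒ F × 3.24 = 556.4 ⇒ F = 556.4 / 3.24 = 172 N.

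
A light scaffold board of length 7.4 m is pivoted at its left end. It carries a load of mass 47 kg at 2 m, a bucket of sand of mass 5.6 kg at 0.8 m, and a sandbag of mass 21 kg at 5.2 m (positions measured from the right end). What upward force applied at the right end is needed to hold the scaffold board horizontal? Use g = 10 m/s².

F ≈ 455 N

Taking torques about the left end:
Load: 47 × 10 = 470 N down at 2 m → arm 5.4 m, τ = 470 × 5.4 = 2538 N·m clockwise.
Bucket of sand: 5.6 × 10 = 56 N down at 0.8 m → arm 6.6 m, τ = 56 × 6.6 = 369.6 N·m clockwise.
Sandbag: 21 × 10 = 210 N down at 5.2 m → arm 2.2 m, τ = 210 × 2.2 = 462 N·m clockwise.
Net moment of the loads = 3370 N·m clockwise.
The upward force F acts at the right end, arm 7.4 m, giving F × 7.4 counterclockwise.
Setting net torque to zero: F × 7.4 = 3370 → F = 3370 / 7.4 = 455 N.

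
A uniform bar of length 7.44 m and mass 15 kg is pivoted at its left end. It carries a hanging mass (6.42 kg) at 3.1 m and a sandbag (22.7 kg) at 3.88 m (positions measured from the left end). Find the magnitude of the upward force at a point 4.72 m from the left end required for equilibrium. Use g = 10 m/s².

F ≈ 347 N

Take moments about the left end.
Beam weight: 15 × 10 = 150 N down at 3.72 m → arm 3.72 m, τ = 150 × 3.72 = 558 N·m clockwise.
Hanging mass: 6.42 × 10 = 64.2 N down at 3.1 m → arm 3.1 m, τ = 64.2 × 3.1 = 199 N·m clockwise.
Sandbag: 22.7 × 10 = 227 N down at 3.88 m → arm 3.88 m, τ = 227 × 3.88 = 880.8 N·m clockwise.
Net moment of the loads = 1638 N·m clockwise.
The upward force F acts at a point 4.72 m from the left end, arm 4.72 m, giving F × 4.72 counterclockwise.
Στ = 0 ⇒ F × 4.72 = 1638 ⇒ F = 1638 / 4.72 = 347 N.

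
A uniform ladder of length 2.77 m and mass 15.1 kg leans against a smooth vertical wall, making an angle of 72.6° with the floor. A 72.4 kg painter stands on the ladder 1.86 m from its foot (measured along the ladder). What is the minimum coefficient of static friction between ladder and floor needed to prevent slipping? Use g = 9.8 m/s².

Taking torques about the foot of the ladder:
Ladder weight 15.1×9.8 = 148 N acts at 1.385 m along the ladder; its horizontal arm is 1.385·cos72.6° = 0.4142 m → τ = 61.3 N·m clockwise.
Painter: 72.4×9.8 = 709.5 N at 1.86 m → arm 0.5562 m → τ = 394.6 N·m clockwise.
Wall normal N acts horizontally at the top; its moment arm is the height L sinθ = 2.77·sin72.6° = 2.643 m, counterclockwise.
Balancing moments: N × 2.643 = 455.9, giving N = 172.5 N.
ΣFx = 0 ⇒ f = N_wall = 172.5 N. ΣFy = 0 ⇒ N_floor = 857.5 N.
μ_min = f / N_floor = 172.5 / 857.5 = 0.201.

μ_min ≈ 0.201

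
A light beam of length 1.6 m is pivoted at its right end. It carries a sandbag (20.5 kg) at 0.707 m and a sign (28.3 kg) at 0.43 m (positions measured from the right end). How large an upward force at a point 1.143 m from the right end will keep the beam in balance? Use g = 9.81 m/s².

About the right end:
Sandbag: 20.5 × 9.81 = 201.1 N down at 0.707 m → arm 0.707 m, τ = 201.1 × 0.707 = 142.2 N·m counterclockwise.
Sign: 28.3 × 9.81 = 277.6 N down at 0.43 m → arm 0.43 m, τ = 277.6 × 0.43 = 119.4 N·m counterclockwise.
Net moment of the loads = 261.6 N·m counterclockwise.
The upward force F acts at a point 1.143 m from the right end, arm 1.143 m, giving F × 1.143 clockwise.
Στ = 0 ⇒ F × 1.143 = 261.6 ⇒ F = 261.6 / 1.143 = 229 N.

F ≈ 229 N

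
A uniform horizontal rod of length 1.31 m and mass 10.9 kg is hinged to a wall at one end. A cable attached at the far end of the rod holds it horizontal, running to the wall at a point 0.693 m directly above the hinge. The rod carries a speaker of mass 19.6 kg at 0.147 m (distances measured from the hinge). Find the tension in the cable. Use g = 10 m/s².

T ≈ 164 N

Take moments about the hinge.
Beam weight: 10.9 × 10 = 109 N down at 0.655 m → arm 0.655 m, τ = 109 × 0.655 = 71.39 N·m clockwise.
Speaker: 19.6 × 10 = 196 N down at 0.147 m → arm 0.147 m, τ = 196 × 0.147 = 28.81 N·m clockwise.
Total clockwise load moment = 100.2 N·m.
The cable tension T acts at 1.31 m; only its component perpendicular to the rod, T sinθ, produces torque. sinθ = h/√(h²+d²) = 0.693/√(0.693²+1.31²) = 0.4676.
Setting net torque to zero: T × 1.31 × 0.4676 = 100.2 → T = 100.2 / 0.6126 = 164 N.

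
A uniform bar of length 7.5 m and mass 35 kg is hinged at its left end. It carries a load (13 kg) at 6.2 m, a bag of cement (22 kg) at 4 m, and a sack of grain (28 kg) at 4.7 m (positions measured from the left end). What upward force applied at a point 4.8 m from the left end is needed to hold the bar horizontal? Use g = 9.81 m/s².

F ≈ 882 N

Take moments about the left end.
Beam weight: 35 × 9.81 = 343.4 N down at 3.75 m → arm 3.75 m, τ = 343.4 × 3.75 = 1288 N·m clockwise.
Load: 13 × 9.81 = 127.5 N down at 6.2 m → arm 6.2 m, τ = 127.5 × 6.2 = 790.5 N·m clockwise.
Bag of cement: 22 × 9.81 = 215.8 N down at 4 m → arm 4 m, τ = 215.8 × 4 = 863.2 N·m clockwise.
Sack of grain: 28 × 9.81 = 274.7 N down at 4.7 m → arm 4.7 m, τ = 274.7 × 4.7 = 1291 N·m clockwise.
Net moment of the loads = 4233 N·m clockwise.
The upward force F acts at a point 4.8 m from the left end, arm 4.8 m, giving F × 4.8 counterclockwise.
Στ = 0 ⇒ F × 4.8 = 4233 ⇒ F = 4233 / 4.8 = 882 N.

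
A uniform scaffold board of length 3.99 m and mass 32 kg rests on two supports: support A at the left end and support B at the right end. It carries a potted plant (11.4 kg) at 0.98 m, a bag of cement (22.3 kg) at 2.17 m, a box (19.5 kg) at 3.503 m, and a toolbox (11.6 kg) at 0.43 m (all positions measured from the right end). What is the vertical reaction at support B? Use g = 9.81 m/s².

Take moments about support A.
Beam weight: 32 × 9.81 = 313.9 N down at 1.995 m → arm 1.995 m, τ = 313.9 × 1.995 = 626.2 N·m clockwise.
Potted plant: 11.4 × 9.81 = 111.8 N down at 0.98 m → arm 3.01 m, τ = 111.8 × 3.01 = 336.5 N·m clockwise.
Bag of cement: 22.3 × 9.81 = 218.8 N down at 2.17 m → arm 1.82 m, τ = 218.8 × 1.82 = 398.2 N·m clockwise.
Box: 19.5 × 9.81 = 191.3 N down at 3.503 m → arm 0.487 m, τ = 191.3 × 0.487 = 93.16 N·m clockwise.
Toolbox: 11.6 × 9.81 = 113.8 N down at 0.43 m → arm 3.56 m, τ = 113.8 × 3.56 = 405.1 N·m clockwise.
Net load moment about support A = 1859 N·m clockwise.
Reaction R at support B is upward at 0 m, arm 3.99 m → moment R × 3.99 counterclockwise.
Balancing moments: R × 3.99 = 1859, giving R = 466 N.

R_B ≈ 466 N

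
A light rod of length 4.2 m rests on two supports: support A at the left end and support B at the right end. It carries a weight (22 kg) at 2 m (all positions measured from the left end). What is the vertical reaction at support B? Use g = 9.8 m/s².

R_B ≈ 103 N

About support A:
Weight: 22 × 9.8 = 215.6 N down at 2 m → arm 2 m, τ = 215.6 × 2 = 431.2 N·m clockwise.
Net load moment about support A = 431.2 N·m clockwise.
Reaction R at support B is upward at 4.2 m, arm 4.2 m → moment R × 4.2 counterclockwise.
Setting net torque to zero: R × 4.2 = 431.2 → R = 103 N.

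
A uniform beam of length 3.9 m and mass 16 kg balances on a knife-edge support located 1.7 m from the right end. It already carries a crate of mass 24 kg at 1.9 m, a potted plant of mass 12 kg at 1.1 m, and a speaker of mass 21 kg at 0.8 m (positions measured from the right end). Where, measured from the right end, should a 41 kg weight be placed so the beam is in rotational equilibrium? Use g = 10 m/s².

x ≈ 2.12 m from the right end

Sum moments about the knife-edge support (at 1.7 m from the right end) (the support reaction has zero arm there).
Beam weight: 16 × 10 = 160 N down at 1.95 m → arm 0.25 m, τ = 160 × 0.25 = 40 N·m counterclockwise.
Crate: 24 × 10 = 240 N down at 1.9 m → arm 0.2 m, τ = 240 × 0.2 = 48 N·m counterclockwise.
Potted plant: 12 × 10 = 120 N down at 1.1 m → arm 0.6 m, τ = 120 × 0.6 = 72 N·m clockwise.
Speaker: 21 × 10 = 210 N down at 0.8 m → arm 0.9 m, τ = 210 × 0.9 = 189 N·m clockwise.
Net moment of existing loads = 173 N·m clockwise.
The weight weighs 41 × 10 = 410 N and must supply an equal counterclockwise moment, so its lever arm about the knife-edge support is 173 / 410 = 0.422 m.
That puts it at 1.7 + 0.422 = 2.12 m from the right end.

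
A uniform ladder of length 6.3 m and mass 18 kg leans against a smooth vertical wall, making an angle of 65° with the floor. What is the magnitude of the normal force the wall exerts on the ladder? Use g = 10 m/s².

N_wall ≈ 42 N

About the foot of the ladder:
Ladder weight 18×10 = 180 N acts at 3.15 m along the ladder; its horizontal arm is 3.15·cos65° = 1.331 m → τ = 239.6 N·m clockwise.
Wall normal N acts horizontally at the top; its moment arm is the height L sinθ = 6.3·sin65° = 5.71 m, counterclockwise.
Setting net torque to zero: N × 5.71 = 239.6 → N = 42 N.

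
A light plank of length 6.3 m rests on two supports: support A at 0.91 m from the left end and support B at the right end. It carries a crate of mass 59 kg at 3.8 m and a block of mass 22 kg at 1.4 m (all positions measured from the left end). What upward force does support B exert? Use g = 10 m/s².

R_B ≈ 336 N

About support A:
Crate: 59 × 10 = 590 N down at 3.8 m → arm 2.89 m, τ = 590 × 2.89 = 1705 N·m clockwise.
Block: 22 × 10 = 220 N down at 1.4 m → arm 0.49 m, τ = 220 × 0.49 = 107.8 N·m clockwise.
Net load moment about support A = 1813 N·m clockwise.
Reaction R at support B is upward at 6.3 m, arm 5.39 m → moment R × 5.39 counterclockwise.
Balancing moments: R × 5.39 = 1813, giving R = 336 N.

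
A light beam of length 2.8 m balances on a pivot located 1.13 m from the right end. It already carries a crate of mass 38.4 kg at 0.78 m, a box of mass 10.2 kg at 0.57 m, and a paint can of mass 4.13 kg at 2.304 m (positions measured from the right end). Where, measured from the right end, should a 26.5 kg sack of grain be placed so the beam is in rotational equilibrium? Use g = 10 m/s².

x ≈ 1.67 m from the right end

Sum moments about the pivot (at 1.13 m from the right end) (the support reaction has zero arm there).
Crate: 38.4 × 10 = 384 N down at 0.78 m → arm 0.35 m, τ = 384 × 0.35 = 134.4 N·m clockwise.
Box: 10.2 × 10 = 102 N down at 0.57 m → arm 0.56 m, τ = 102 × 0.56 = 57.12 N·m clockwise.
Paint can: 4.13 × 10 = 41.3 N down at 2.304 m → arm 1.174 m, τ = 41.3 × 1.174 = 48.49 N·m counterclockwise.
Net moment of existing loads = 143 N·m clockwise.
The sack of grain weighs 26.5 × 10 = 265 N and must supply an equal counterclockwise moment, so its lever arm about the pivot is 143 / 265 = 0.54 m.
That puts it at 1.13 + 0.54 = 1.67 m from the right end.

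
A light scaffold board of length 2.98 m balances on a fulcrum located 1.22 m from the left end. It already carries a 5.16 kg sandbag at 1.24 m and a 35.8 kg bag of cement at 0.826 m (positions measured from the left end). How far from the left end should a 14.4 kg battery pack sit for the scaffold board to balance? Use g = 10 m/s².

x ≈ 2.19 m from the left end

Take moments about the fulcrum (at 1.22 m from the left end).
Sandbag: 5.16 × 10 = 51.6 N down at 1.24 m → arm 0.02 m, τ = 51.6 × 0.02 = 1.032 N·m clockwise.
Bag of cement: 35.8 × 10 = 358 N down at 0.826 m → arm 0.394 m, τ = 358 × 0.394 = 141.1 N·m counterclockwise.
Net moment of existing loads = 140.1 N·m counterclockwise.
The battery pack weighs 14.4 × 10 = 144 N and must supply an equal clockwise moment, so its lever arm about the fulcrum is 140.1 / 144 = 0.973 m.
That puts it at 1.22 + 0.973 = 2.19 m from the left end.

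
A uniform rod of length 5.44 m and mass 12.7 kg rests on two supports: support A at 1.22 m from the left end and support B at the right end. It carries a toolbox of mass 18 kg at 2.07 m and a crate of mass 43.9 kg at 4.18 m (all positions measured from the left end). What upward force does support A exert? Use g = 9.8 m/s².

Sum moments about support B (its reaction then has zero moment arm).
Beam weight: 12.7 × 9.8 = 124.5 N down at 2.72 m → arm 2.72 m, τ = 124.5 × 2.72 = 338.6 N·m counterclockwise.
Toolbox: 18 × 9.8 = 176.4 N down at 2.07 m → arm 3.37 m, τ = 176.4 × 3.37 = 594.5 N·m counterclockwise.
Crate: 43.9 × 9.8 = 430.2 N down at 4.18 m → arm 1.26 m, τ = 430.2 × 1.26 = 542.1 N·m counterclockwise.
Net load moment about support B = 1475 N·m counterclockwise.
Reaction R at support A is upward at 1.22 m, arm 4.22 m → moment R × 4.22 clockwise.
Setting net torque to zero: R × 4.22 = 1475 → R = 350 N.

R_A ≈ 350 N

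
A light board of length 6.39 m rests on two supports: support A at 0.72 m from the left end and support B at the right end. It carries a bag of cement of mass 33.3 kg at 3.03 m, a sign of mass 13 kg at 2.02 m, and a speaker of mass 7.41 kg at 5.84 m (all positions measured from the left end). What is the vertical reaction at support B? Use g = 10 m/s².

Taking torques about support A:
Bag of cement: 33.3 × 10 = 333 N down at 3.03 m → arm 2.31 m, τ = 333 × 2.31 = 769.2 N·m clockwise.
Sign: 13 × 10 = 130 N down at 2.02 m → arm 1.3 m, τ = 130 × 1.3 = 169 N·m clockwise.
Speaker: 7.41 × 10 = 74.1 N down at 5.84 m → arm 5.12 m, τ = 74.1 × 5.12 = 379.4 N·m clockwise.
Net load moment about support A = 1318 N·m clockwise.
Reaction R at support B is upward at 6.39 m, arm 5.67 m → moment R × 5.67 counterclockwise.
Balancing moments: R × 5.67 = 1318, giving R = 232 N.

R_B ≈ 232 N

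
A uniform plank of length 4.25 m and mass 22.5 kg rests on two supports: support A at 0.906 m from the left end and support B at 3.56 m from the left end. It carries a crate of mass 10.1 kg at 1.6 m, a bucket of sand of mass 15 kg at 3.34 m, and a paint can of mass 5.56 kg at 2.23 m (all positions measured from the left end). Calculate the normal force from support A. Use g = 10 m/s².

R_A ≈ 237 N

Sum moments about support B (its reaction then has zero moment arm).
Beam weight: 22.5 × 10 = 225 N down at 2.125 m → arm 1.435 m, τ = 225 × 1.435 = 322.9 N·m counterclockwise.
Crate: 10.1 × 10 = 101 N down at 1.6 m → arm 1.96 m, τ = 101 × 1.96 = 198 N·m counterclockwise.
Bucket of sand: 15 × 10 = 150 N down at 3.34 m → arm 0.22 m, τ = 150 × 0.22 = 33 N·m counterclockwise.
Paint can: 5.56 × 10 = 55.6 N down at 2.23 m → arm 1.33 m, τ = 55.6 × 1.33 = 73.95 N·m counterclockwise.
Net load moment about support B = 627.9 N·m counterclockwise.
Reaction R at support A is upward at 0.906 m, arm 2.654 m → moment R × 2.654 clockwise.
Στ = 0 ⇒ R × 2.654 = 627.9 ⇒ R = 237 N.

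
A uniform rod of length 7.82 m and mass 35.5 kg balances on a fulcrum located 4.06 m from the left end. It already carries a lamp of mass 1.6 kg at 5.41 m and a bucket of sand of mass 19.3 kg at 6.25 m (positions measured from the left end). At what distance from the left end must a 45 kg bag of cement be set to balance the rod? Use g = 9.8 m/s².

x ≈ 3.19 m from the left end

Sum moments about the fulcrum (at 4.06 m from the left end) (the support reaction has zero arm there).
Beam weight: 35.5 × 9.8 = 347.9 N down at 3.91 m → arm 0.15 m, τ = 347.9 × 0.15 = 52.18 N·m counterclockwise.
Lamp: 1.6 × 9.8 = 15.68 N down at 5.41 m → arm 1.35 m, τ = 15.68 × 1.35 = 21.17 N·m clockwise.
Bucket of sand: 19.3 × 9.8 = 189.1 N down at 6.25 m → arm 2.19 m, τ = 189.1 × 2.19 = 414.1 N·m clockwise.
Net moment of existing loads = 383.1 N·m clockwise.
The bag of cement weighs 45 × 9.8 = 441 N and must supply an equal counterclockwise moment, so its lever arm about the fulcrum is 383.1 / 441 = 0.869 m.
That puts it at 4.06 − 0.869 = 3.19 m from the left end.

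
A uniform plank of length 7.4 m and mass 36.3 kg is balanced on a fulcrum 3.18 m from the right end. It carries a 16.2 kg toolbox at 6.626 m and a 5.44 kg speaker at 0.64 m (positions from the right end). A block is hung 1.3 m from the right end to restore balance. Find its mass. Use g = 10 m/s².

m ≈ 32.4 kg

Taking torques about the fulcrum (at 3.18 m from the right end):
Beam weight: 36.3 × 10 = 363 N down at 3.7 m → arm 0.52 m, τ = 363 × 0.52 = 188.8 N·m counterclockwise.
Toolbox: 16.2 × 10 = 162 N down at 6.626 m → arm 3.446 m, τ = 162 × 3.446 = 558.3 N·m counterclockwise.
Speaker: 5.44 × 10 = 54.4 N down at 0.64 m → arm 2.54 m, τ = 54.4 × 2.54 = 138.2 N·m clockwise.
Net moment of known loads = 608.9 N·m counterclockwise.
An unknown mass m at 1.3 m has arm 1.88 m; its moment is m·g·1.88 clockwise.
Setting net torque to zero: m × 10 × 1.88 = 608.9 → m = 608.9 / (10 × 1.88) = 32.4 kg.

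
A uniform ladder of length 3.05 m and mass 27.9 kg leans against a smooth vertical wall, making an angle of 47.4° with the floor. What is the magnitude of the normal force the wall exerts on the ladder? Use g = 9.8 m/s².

N_wall ≈ 126 N

About the foot of the ladder:
Ladder weight 27.9×9.8 = 273.4 N acts at 1.525 m along the ladder; its horizontal arm is 1.525·cos47.4° = 1.032 m → τ = 282.1 N·m clockwise.
Wall normal N acts horizontally at the top; its moment arm is the height L sinθ = 3.05·sin47.4° = 2.245 m, counterclockwise.
Setting net torque to zero: N × 2.245 = 282.1 → N = 126 N.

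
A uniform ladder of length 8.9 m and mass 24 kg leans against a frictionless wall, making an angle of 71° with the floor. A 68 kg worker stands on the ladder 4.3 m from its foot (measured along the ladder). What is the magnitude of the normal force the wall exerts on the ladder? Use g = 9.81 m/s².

Take moments about the foot of the ladder.
Ladder weight 24×9.81 = 235.4 N acts at 4.45 m along the ladder; its horizontal arm is 4.45·cos71° = 1.449 m → τ = 341.1 N·m clockwise.
Worker: 68×9.81 = 667.1 N at 4.3 m → arm 1.4 m → τ = 933.9 N·m clockwise.
Wall normal N acts horizontally at the top; its moment arm is the height L sinθ = 8.9·sin71° = 8.415 m, counterclockwise.
Balancing moments: N × 8.415 = 1275, giving N = 152 N.

N_wall ≈ 152 N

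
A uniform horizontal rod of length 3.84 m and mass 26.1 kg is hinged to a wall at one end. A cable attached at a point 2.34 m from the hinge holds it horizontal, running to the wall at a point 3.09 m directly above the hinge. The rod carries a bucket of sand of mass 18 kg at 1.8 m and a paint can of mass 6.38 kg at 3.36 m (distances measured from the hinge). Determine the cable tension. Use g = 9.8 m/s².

T ≈ 546 N

Taking torques about the hinge:
Beam weight: 26.1 × 9.8 = 255.8 N down at 1.92 m → arm 1.92 m, τ = 255.8 × 1.92 = 491.1 N·m clockwise.
Bucket of sand: 18 × 9.8 = 176.4 N down at 1.8 m → arm 1.8 m, τ = 176.4 × 1.8 = 317.5 N·m clockwise.
Paint can: 6.38 × 9.8 = 62.52 N down at 3.36 m → arm 3.36 m, τ = 62.52 × 3.36 = 210.1 N·m clockwise.
Total clockwise load moment = 1019 N·m.
The cable tension T acts at 2.34 m; only its component perpendicular to the rod, T sinθ, produces torque. sinθ = h/√(h²+d²) = 3.09/√(3.09²+2.34²) = 0.7972.
Balancing moments: T × 2.34 × 0.7972 = 1019, giving T = 1019 / 1.865 = 546 N.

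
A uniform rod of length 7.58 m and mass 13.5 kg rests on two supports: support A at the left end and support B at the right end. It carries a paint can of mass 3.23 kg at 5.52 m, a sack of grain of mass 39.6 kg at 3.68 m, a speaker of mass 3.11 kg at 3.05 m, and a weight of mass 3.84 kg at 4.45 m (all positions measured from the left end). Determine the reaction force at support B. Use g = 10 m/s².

R_B ≈ 318 N

Sum moments about support A (its reaction then has zero moment arm).
Beam weight: 13.5 × 10 = 135 N down at 3.79 m → arm 3.79 m, τ = 135 × 3.79 = 511.6 N·m clockwise.
Paint can: 3.23 × 10 = 32.3 N down at 5.52 m → arm 5.52 m, τ = 32.3 × 5.52 = 178.3 N·m clockwise.
Sack of grain: 39.6 × 10 = 396 N down at 3.68 m → arm 3.68 m, τ = 396 × 3.68 = 1457 N·m clockwise.
Speaker: 3.11 × 10 = 31.1 N down at 3.05 m → arm 3.05 m, τ = 31.1 × 3.05 = 94.86 N·m clockwise.
Weight: 3.84 × 10 = 38.4 N down at 4.45 m → arm 4.45 m, τ = 38.4 × 4.45 = 170.9 N·m clockwise.
Net load moment about support A = 2413 N·m clockwise.
Reaction R at support B is upward at 7.58 m, arm 7.58 m → moment R × 7.58 counterclockwise.
Setting net torque to zero: R × 7.58 = 2413 → R = 318 N.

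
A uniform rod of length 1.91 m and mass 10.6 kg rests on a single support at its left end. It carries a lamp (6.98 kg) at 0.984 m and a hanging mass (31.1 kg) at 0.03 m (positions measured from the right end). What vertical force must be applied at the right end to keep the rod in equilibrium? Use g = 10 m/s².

About the left end:
Beam weight: 10.6 × 10 = 106 N down at 0.955 m → arm 0.955 m, τ = 106 × 0.955 = 101.2 N·m clockwise.
Lamp: 6.98 × 10 = 69.8 N down at 0.984 m → arm 0.926 m, τ = 69.8 × 0.926 = 64.63 N·m clockwise.
Hanging mass: 31.1 × 10 = 311 N down at 0.03 m → arm 1.88 m, τ = 311 × 1.88 = 584.7 N·m clockwise.
Net moment of the loads = 750.5 N·m clockwise.
The upward force F acts at the right end, arm 1.91 m, giving F × 1.91 counterclockwise.
Setting net torque to zero: F × 1.91 = 750.5 → F = 750.5 / 1.91 = 393 N.

F ≈ 393 N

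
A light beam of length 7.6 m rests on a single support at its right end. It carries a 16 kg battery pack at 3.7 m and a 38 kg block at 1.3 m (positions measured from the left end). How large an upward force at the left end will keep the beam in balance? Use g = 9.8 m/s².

F ≈ 389 N

Take moments about the right end.
Battery pack: 16 × 9.8 = 156.8 N down at 3.7 m → arm 3.9 m, τ = 156.8 × 3.9 = 611.5 N·m counterclockwise.
Block: 38 × 9.8 = 372.4 N down at 1.3 m → arm 6.3 m, τ = 372.4 × 6.3 = 2346 N·m counterclockwise.
Net moment of the loads = 2958 N·m counterclockwise.
The upward force F acts at the left end, arm 7.6 m, giving F × 7.6 clockwise.
Balancing moments: F × 7.6 = 2958, giving F = 2958 / 7.6 = 389 N.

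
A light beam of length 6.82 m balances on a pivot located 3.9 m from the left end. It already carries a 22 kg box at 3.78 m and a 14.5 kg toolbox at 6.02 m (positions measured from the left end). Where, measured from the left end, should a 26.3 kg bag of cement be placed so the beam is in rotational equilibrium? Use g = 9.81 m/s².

x ≈ 2.83 m from the left end

Taking torques about the pivot (at 3.9 m from the left end):
Box: 22 × 9.81 = 215.8 N down at 3.78 m → arm 0.12 m, τ = 215.8 × 0.12 = 25.9 N·m counterclockwise.
Toolbox: 14.5 × 9.81 = 142.2 N down at 6.02 m → arm 2.12 m, τ = 142.2 × 2.12 = 301.5 N·m clockwise.
Net moment of existing loads = 275.6 N·m clockwise.
The bag of cement weighs 26.3 × 9.81 = 258 N and must supply an equal counterclockwise moment, so its lever arm about the pivot is 275.6 / 258 = 1.07 m.
That puts it at 3.9 − 1.07 = 2.83 m from the left end.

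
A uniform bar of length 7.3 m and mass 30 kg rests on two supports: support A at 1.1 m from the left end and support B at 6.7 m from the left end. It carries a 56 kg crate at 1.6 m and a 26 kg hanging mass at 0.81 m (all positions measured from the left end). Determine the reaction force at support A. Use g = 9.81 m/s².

R_A ≈ 929 N

Sum moments about support B (its reaction then has zero moment arm).
Beam weight: 30 × 9.81 = 294.3 N down at 3.65 m → arm 3.05 m, τ = 294.3 × 3.05 = 897.6 N·m counterclockwise.
Crate: 56 × 9.81 = 549.4 N down at 1.6 m → arm 5.1 m, τ = 549.4 × 5.1 = 2802 N·m counterclockwise.
Hanging mass: 26 × 9.81 = 255.1 N down at 0.81 m → arm 5.89 m, τ = 255.1 × 5.89 = 1503 N·m counterclockwise.
Net load moment about support B = 5203 N·m counterclockwise.
Reaction R at support A is upward at 1.1 m, arm 5.6 m → moment R × 5.6 clockwise.
Setting net torque to zero: R × 5.6 = 5203 → R = 929 N.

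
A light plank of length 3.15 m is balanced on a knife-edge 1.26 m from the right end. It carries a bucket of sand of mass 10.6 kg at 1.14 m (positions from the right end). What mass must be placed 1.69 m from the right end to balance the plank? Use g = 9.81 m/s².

Take moments about the knife-edge (at 1.26 m from the right end).
Bucket of sand: 10.6 × 9.81 = 104 N down at 1.14 m → arm 0.12 m, τ = 104 × 0.12 = 12.48 N·m clockwise.
Net moment of known loads = 12.48 N·m clockwise.
An unknown mass m at 1.69 m has arm 0.43 m; its moment is m·g·0.43 counterclockwise.
Setting net torque to zero: m × 9.81 × 0.43 = 12.48 → m = 12.48 / (9.81 × 0.43) = 2.96 kg.

m ≈ 2.96 kg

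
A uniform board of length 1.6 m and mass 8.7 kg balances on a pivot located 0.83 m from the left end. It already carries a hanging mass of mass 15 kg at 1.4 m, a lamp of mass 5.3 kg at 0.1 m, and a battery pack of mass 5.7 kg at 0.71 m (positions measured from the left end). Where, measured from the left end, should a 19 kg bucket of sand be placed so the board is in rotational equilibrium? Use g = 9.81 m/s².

Take moments about the pivot (at 0.83 m from the left end).
Beam weight: 8.7 × 9.81 = 85.35 N down at 0.8 m → arm 0.03 m, τ = 85.35 × 0.03 = 2.56 N·m counterclockwise.
Hanging mass: 15 × 9.81 = 147.2 N down at 1.4 m → arm 0.57 m, τ = 147.2 × 0.57 = 83.9 N·m clockwise.
Lamp: 5.3 × 9.81 = 51.99 N down at 0.1 m → arm 0.73 m, τ = 51.99 × 0.73 = 37.95 N·m counterclockwise.
Battery pack: 5.7 × 9.81 = 55.92 N down at 0.71 m → arm 0.12 m, τ = 55.92 × 0.12 = 6.71 N·m counterclockwise.
Net moment of existing loads = 36.68 N·m clockwise.
The bucket of sand weighs 19 × 9.81 = 186.4 N and must supply an equal counterclockwise moment, so its lever arm about the pivot is 36.68 / 186.4 = 0.197 m.
That puts it at 0.83 − 0.197 = 0.633 m from the left end.

x ≈ 0.633 m from the left end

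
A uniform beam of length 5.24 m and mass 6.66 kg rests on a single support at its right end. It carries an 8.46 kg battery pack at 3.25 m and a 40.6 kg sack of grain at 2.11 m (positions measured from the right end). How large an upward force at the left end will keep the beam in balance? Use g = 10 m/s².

About the right end:
Beam weight: 6.66 × 10 = 66.6 N down at 2.62 m → arm 2.62 m, τ = 66.6 × 2.62 = 174.5 N·m counterclockwise.
Battery pack: 8.46 × 10 = 84.6 N down at 3.25 m → arm 3.25 m, τ = 84.6 × 3.25 = 274.9 N·m counterclockwise.
Sack of grain: 40.6 × 10 = 406 N down at 2.11 m → arm 2.11 m, τ = 406 × 2.11 = 856.7 N·m counterclockwise.
Net moment of the loads = 1306 N·m counterclockwise.
The upward force F acts at the left end, arm 5.24 m, giving F × 5.24 clockwise.
Setting net torque to zero: F × 5.24 = 1306 → F = 1306 / 5.24 = 249 N.

F ≈ 249 N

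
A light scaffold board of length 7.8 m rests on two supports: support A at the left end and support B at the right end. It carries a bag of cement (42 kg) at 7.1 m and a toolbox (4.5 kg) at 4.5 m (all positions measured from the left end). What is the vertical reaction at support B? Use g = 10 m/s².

R_B ≈ 408 N

About support A:
Bag of cement: 42 × 10 = 420 N down at 7.1 m → arm 7.1 m, τ = 420 × 7.1 = 2982 N·m clockwise.
Toolbox: 4.5 × 10 = 45 N down at 4.5 m → arm 4.5 m, τ = 45 × 4.5 = 202.5 N·m clockwise.
Net load moment about support A = 3184 N·m clockwise.
Reaction R at support B is upward at 7.8 m, arm 7.8 m → moment R × 7.8 counterclockwise.
For rotational equilibrium, R × 7.8 = 3184, so R = 408 N.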